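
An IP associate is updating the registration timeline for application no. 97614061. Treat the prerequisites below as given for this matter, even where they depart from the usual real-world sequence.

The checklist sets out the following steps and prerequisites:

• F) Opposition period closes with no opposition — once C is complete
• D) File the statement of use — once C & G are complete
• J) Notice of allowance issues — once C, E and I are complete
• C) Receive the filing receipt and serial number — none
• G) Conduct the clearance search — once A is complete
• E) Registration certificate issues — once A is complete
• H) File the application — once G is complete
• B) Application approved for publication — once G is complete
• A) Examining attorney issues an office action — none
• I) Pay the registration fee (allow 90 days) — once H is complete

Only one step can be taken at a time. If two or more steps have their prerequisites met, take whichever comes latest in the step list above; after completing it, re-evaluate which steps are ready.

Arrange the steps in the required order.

Nothing is required for A and C. A is listed later → A first.
Ready: E, G and C. E is listed later → E.
Now G and C have their prerequisites met. G is listed later, so G next.
B, H and C are all available; B is listed later → B.
Now H and C have their prerequisites met. H is listed later, so H next.
I and C are both available; I is listed later → I.
That leaves C as the only ready step → C.
Now J, D and F have their prerequisites met. J is listed later, so J next.
Now D and F have their prerequisites met. D is listed later, so D next.
Next only F has its prerequisites met → F.

A, E, G, B, H, I, C, J, D, F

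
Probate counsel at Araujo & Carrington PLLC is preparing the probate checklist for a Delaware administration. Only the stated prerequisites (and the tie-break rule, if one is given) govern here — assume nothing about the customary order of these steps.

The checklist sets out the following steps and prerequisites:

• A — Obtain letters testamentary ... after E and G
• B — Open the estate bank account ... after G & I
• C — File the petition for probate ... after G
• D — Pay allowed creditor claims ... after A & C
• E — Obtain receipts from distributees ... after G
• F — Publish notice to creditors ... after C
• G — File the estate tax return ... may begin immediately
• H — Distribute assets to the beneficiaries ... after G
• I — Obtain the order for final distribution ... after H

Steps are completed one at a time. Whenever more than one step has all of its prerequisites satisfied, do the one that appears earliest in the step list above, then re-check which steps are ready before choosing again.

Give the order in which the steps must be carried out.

Only G has no prerequisites, so it is first.
C, E and H are all available; C is listed earlier → C.
F now also ready, so the ready set is {E, F, H}; E is listed earlier → E.
A now also ready, so the ready set is {A, F, H}; A is listed earlier → A.
D now also ready, so the ready set is {D, F, H}; D is listed earlier → D.
Ready: F and H. F is listed earlier → F.
H is the only step now ready → H.
I is the only step now ready → I.
B is the only step now ready → B.

G, C, E, A, D, F, H, I, B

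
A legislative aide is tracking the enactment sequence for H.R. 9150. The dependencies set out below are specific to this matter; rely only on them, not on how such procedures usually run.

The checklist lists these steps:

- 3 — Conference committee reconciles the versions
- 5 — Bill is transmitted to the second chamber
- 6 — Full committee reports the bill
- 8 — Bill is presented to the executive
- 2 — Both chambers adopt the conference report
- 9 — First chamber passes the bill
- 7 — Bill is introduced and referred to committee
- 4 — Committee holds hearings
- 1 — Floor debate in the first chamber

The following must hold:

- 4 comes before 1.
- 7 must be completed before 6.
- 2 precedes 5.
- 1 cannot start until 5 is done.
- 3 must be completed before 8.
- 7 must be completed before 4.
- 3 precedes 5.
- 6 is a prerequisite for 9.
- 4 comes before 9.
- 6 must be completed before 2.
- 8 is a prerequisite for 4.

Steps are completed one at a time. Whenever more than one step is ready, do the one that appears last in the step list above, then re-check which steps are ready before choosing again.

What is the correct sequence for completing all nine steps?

7, 6, 2, 3, 8, 4, 9, 5, 1

Nothing is required for 7 and 3. 7 is listed later → 7 first.
Ready: 6 and 3. 6 is listed later → 6.
2 now also ready, so the ready set is {2, 3}; 2 is listed later → 2.
That leaves 3 as the only ready step → 3.
Now 8 and 5 have their prerequisites met. 8 is listed later, so 8 next.
Now 4 and 5 have their prerequisites met. 4 is listed later, so 4 next.
Now 9 and 5 have their prerequisites met. 9 is listed later, so 9 next.
5 needed 2 and 3, now all done → 5.
1 is the only step now ready → 1.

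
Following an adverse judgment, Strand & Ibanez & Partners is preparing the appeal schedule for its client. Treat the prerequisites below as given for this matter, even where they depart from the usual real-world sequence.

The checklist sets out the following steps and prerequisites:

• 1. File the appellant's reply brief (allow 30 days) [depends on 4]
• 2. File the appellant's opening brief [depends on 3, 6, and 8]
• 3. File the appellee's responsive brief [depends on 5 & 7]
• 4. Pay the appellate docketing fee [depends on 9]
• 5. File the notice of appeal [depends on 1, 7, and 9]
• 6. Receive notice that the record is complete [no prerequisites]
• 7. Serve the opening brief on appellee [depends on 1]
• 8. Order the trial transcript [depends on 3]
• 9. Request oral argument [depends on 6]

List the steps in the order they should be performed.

6 → 9 → 4 → 1 → 7 → 5 → 3 → 8 → 2

6 is the only step with nothing outstanding, so it goes first.
That leaves 9 as the only ready step → 9.
That leaves 4 as the only ready step → 4.
That leaves 1 as the only ready step → 1.
Next only 7 has its prerequisites met → 7.
5 needed 1, 7 and 9, now all done → 5.
3 needed 5 and 7, now all done → 3.
8 needed 3, now all done → 8.
2 needed 3, 6 and 8, now all done → 2.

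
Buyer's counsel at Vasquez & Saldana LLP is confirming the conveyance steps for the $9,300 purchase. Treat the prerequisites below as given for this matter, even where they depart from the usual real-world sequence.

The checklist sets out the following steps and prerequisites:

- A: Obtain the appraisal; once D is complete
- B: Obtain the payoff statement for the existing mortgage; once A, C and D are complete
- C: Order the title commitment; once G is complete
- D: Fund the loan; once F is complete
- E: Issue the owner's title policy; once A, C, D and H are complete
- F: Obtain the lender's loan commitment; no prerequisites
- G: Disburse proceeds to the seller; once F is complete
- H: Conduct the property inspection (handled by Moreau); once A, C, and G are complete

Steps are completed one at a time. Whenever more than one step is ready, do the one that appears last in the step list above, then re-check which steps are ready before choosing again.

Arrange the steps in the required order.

Only F has no prerequisites, so it is first.
G and D are both available; G is listed later → G.
C now also ready, so the ready set is {D, C}; D is listed later → D.
Ready: C and A. C is listed later → C.
Next only A has its prerequisites met → A.
Ready: H and B. H is listed later → H.
E now also ready, so the ready set is {E, B}; E is listed later → E.
B needed D, C and A, now all done → B.

F, G, D, C, A, H, E, B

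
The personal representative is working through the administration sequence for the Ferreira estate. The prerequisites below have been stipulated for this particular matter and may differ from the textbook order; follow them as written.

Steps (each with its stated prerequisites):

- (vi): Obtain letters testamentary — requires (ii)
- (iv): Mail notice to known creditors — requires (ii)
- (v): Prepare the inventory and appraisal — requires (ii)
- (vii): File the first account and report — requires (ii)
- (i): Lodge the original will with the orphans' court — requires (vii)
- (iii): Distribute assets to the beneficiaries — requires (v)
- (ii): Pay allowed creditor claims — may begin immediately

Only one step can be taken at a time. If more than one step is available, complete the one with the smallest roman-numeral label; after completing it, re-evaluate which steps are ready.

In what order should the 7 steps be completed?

(ii), (iv), (v), (iii), (vi), (vii), (i)

(ii) has no prerequisites → (ii) first.
Ready: (iv), (v), (vi) and (vii). (iv) has the earlier label → (iv).
Ready: (v), (vi) and (vii). (v) has the earlier label → (v).
Now (iii), (vi) and (vii) have their prerequisites met. (iii) has the earlier label, so (iii) next.
Now (vi) and (vii) have their prerequisites met. (vi) has the earlier label, so (vi) next.
(vii) needed (ii), now all done → (vii).
That leaves (i) as the only ready step → (i).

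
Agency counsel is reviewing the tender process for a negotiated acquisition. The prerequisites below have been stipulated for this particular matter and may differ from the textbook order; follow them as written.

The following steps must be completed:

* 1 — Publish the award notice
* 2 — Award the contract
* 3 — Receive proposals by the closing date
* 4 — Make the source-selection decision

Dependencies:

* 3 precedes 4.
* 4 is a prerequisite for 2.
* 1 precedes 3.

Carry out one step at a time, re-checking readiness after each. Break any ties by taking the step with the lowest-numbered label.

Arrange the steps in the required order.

1 is the only step with nothing outstanding, so it goes first.
3 needed 1, now all done → 3.
4 is the only step now ready → 4.
That leaves 2 as the only ready step → 2.

1, 3, 4, 2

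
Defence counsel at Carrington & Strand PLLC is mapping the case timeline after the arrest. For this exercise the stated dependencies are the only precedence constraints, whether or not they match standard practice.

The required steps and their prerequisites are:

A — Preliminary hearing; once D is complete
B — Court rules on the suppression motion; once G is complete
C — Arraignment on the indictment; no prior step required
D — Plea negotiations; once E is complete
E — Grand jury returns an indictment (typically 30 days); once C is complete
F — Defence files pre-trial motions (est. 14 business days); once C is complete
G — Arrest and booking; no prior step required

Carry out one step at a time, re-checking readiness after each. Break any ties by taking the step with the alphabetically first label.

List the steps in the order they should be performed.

C, E, D, A, F, G, B

Nothing is required for C and G. C has the earlier label → C first.
E, F and G are all available; E has the earlier label → E.
Ready: D, F and G. D has the earlier label → D.
Ready: A, F and G. A has the earlier label → A.
Ready: F and G. F has the earlier label → F.
G is the only step now ready → G.
B needed G, now all done → B.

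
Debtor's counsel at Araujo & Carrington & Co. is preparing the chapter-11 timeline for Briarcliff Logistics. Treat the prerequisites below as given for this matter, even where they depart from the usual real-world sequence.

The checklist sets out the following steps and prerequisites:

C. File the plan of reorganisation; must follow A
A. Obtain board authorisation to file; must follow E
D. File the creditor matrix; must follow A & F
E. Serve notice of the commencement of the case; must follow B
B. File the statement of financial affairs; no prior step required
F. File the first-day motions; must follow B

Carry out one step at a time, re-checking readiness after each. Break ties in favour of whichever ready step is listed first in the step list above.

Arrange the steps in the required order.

B, E, A, C, F, D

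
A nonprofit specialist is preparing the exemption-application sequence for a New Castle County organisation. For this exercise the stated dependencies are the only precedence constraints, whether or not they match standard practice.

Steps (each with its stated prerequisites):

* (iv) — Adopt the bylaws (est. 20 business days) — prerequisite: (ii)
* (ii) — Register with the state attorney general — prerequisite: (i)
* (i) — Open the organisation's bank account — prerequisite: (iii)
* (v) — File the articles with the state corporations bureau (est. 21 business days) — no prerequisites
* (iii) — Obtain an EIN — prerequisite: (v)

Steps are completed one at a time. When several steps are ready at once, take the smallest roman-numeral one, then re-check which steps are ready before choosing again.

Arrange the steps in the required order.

Only (v) has no prerequisites, so it is first.
(iii) needed (v), now all done → (iii).
Next only (i) has its prerequisites met → (i).
(ii) needed (i), now all done → (ii).
Next only (iv) has its prerequisites met → (iv).

(v) → (iii) → (i) → (ii) → (iv)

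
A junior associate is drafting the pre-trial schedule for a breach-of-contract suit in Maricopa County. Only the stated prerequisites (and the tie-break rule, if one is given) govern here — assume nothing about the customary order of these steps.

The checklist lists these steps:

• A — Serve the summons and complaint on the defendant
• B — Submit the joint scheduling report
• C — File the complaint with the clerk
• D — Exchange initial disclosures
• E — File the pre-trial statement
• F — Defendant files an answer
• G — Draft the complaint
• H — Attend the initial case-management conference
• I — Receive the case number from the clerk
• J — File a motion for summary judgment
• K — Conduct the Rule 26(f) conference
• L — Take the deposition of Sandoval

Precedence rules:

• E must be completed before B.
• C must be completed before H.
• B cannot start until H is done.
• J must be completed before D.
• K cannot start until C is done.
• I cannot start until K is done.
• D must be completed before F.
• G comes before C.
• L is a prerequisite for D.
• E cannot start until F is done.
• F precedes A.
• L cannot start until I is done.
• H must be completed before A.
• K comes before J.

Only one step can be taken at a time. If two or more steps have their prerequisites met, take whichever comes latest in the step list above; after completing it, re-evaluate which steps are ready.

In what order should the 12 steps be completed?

G, C, K, J, I, L, H, D, F, E, B, A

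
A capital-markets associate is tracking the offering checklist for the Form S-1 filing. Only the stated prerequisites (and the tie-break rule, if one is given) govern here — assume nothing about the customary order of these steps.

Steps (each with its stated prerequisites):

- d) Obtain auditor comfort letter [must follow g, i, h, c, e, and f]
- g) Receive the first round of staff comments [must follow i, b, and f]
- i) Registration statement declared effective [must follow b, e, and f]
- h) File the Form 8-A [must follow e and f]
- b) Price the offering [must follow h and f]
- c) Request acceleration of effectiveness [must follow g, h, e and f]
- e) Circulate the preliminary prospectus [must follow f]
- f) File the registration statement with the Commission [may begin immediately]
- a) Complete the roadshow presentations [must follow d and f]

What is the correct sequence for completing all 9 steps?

f e h b i g c d a

f has no prerequisites → f first.
e needed f, now all done → e.
h needed e and f, now all done → h.
b needed h and f, now all done → b.
i needed b, e and f, now all done → i.
Next only g has its prerequisites met → g.
c needed g, h, e and f, now all done → c.
Next only d has its prerequisites met → d.
a needed d and f, now all done → a.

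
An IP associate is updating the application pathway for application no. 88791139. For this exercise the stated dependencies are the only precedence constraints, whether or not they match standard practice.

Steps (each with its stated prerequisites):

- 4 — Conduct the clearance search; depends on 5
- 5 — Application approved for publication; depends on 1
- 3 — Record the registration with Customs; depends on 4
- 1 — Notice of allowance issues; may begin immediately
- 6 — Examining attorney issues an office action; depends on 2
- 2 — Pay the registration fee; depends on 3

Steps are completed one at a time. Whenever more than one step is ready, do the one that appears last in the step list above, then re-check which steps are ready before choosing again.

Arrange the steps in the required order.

1, 5, 4, 3, 2, 6

1 has no prerequisites → 1 first.
5 is the only step now ready → 5.
4 needed 5, now all done → 4.
3 needed 4, now all done → 3.
2 needed 3, now all done → 2.
6 needed 2, now all done → 6.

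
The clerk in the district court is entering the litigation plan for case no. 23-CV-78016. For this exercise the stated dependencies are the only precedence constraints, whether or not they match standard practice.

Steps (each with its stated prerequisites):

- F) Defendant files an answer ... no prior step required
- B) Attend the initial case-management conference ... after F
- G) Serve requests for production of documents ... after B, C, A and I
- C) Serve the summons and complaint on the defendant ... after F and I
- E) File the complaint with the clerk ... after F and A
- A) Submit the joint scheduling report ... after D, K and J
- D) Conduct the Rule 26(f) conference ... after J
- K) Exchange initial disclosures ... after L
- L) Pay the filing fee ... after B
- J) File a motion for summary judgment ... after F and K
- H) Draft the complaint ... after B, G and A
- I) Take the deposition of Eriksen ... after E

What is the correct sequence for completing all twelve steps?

F, B, L, K, J, D, A, E, I, C, G, H

F is the only step with nothing outstanding, so it goes first.
Next only B has its prerequisites met → B.
L is the only step now ready → L.
K is the only step now ready → K.
J needed F and K, now all done → J.
D is the only step now ready → D.
A is the only step now ready → A.
Next only E has its prerequisites met → E.
Next only I has its prerequisites met → I.
C is the only step now ready → C.
Next only G has its prerequisites met → G.
H is the only step now ready → H.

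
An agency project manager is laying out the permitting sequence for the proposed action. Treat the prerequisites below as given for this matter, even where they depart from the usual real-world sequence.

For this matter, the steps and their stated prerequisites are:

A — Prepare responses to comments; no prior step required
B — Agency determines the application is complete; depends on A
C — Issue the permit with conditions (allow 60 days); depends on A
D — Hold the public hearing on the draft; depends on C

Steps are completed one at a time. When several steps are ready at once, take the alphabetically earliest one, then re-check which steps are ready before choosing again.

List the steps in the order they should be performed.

A is the only step with nothing outstanding, so it goes first.
B and C are both available; B has the earlier label → B.
C needed A, now all done → C.
D needed C, now all done → D.

A B C D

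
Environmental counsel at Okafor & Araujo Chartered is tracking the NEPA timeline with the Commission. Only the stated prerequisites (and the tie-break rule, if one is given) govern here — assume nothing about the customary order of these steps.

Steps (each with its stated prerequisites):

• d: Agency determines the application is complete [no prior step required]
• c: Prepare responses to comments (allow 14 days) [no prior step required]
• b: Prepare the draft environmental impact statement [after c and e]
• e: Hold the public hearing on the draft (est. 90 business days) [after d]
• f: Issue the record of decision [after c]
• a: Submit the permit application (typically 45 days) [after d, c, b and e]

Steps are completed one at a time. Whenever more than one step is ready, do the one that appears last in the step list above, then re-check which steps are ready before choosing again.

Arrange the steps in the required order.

Nothing is required for c and d. c is listed later → c first.
Ready: f and d. f is listed later → f.
That leaves d as the only ready step → d.
That leaves e as the only ready step → e.
b needed e and c, now all done → b.
a needed e, b, c and d, now all done → a.

c, f, d, e, b, a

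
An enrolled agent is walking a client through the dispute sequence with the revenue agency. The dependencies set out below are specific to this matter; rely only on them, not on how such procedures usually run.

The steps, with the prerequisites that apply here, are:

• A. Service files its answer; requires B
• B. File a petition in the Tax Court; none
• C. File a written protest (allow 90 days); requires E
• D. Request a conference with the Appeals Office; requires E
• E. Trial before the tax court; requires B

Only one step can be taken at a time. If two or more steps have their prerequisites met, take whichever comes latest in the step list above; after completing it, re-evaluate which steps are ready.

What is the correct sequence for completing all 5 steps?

B is the only step with nothing outstanding, so it goes first.
E and A are both available; E is listed later → E.
Ready: D, C and A. D is listed later → D.
C and A are both available; C is listed later → C.
That leaves A as the only ready step → A.

B → E → D → C → A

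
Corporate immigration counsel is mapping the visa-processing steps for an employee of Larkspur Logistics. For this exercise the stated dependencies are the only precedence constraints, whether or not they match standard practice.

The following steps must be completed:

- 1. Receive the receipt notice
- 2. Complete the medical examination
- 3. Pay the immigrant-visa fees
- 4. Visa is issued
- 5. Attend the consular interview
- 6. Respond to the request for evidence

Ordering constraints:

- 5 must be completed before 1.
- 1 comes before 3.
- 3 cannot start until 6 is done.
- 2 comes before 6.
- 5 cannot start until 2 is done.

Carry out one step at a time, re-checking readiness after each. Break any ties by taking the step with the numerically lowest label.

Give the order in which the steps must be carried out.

2, 4, 5, 1, 6, 3

2 and 4 have no prerequisites; 2 has the earlier label, so 2 is first.
4, 5 and 6 are all available; 4 has the earlier label → 4.
Ready: 5 and 6. 5 has the earlier label → 5.
Now 1 and 6 have their prerequisites met. 1 has the earlier label, so 1 next.
6 needed 2, now all done → 6.
Next only 3 has its prerequisites met → 3.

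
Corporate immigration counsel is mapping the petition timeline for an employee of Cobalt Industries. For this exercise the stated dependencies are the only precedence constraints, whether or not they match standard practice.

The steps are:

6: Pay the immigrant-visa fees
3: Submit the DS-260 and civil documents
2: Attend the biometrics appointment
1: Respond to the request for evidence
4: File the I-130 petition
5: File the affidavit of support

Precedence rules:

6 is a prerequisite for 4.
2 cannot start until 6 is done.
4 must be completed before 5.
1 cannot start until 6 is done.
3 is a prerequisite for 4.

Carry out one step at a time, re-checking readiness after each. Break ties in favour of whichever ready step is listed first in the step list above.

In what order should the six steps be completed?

Nothing is required for 6 and 3. 6 is listed earlier → 6 first.
Now 3, 2 and 1 have their prerequisites met. 3 is listed earlier, so 3 next.
Ready: 2, 1 and 4. 2 is listed earlier → 2.
1 and 4 are both available; 1 is listed earlier → 1.
Next only 4 has its prerequisites met → 4.
Next only 5 has its prerequisites met → 5.

6 → 3 → 2 → 1 → 4 → 5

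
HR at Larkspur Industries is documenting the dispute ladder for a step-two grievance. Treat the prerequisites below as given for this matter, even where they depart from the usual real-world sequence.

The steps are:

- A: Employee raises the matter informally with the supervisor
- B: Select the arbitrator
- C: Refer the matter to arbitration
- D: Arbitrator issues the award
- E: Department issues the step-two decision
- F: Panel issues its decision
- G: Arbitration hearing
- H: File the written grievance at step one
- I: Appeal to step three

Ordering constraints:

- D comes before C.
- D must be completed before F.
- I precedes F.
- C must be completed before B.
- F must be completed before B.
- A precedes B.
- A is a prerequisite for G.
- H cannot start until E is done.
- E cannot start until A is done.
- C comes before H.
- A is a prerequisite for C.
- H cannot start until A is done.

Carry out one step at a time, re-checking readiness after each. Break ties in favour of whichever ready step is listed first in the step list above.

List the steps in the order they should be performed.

Nothing is required for A, D and I. A is listed earlier → A first.
Now D, E, G and I have their prerequisites met. D is listed earlier, so D next.
Ready: C, E, G and I. C is listed earlier → C.
Now E, G and I have their prerequisites met. E is listed earlier, so E next.
Now G, H and I have their prerequisites met. G is listed earlier, so G next.
Now H and I have their prerequisites met. H is listed earlier, so H next.
That leaves I as the only ready step → I.
F needed D and I, now all done → F.
B needed A, C and F, now all done → B.

A D C E G H I F B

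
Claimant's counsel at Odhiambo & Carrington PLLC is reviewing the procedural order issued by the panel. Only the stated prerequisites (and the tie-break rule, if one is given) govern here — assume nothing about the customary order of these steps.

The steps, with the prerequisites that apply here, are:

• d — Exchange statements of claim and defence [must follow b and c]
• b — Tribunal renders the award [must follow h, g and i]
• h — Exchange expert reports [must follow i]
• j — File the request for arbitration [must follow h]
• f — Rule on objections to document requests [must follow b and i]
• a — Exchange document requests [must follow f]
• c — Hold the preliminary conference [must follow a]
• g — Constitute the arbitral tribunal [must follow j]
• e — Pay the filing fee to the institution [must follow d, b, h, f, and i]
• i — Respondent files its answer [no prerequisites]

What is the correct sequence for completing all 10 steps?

i, h, j, g, b, f, a, c, d, e

i is the only step with nothing outstanding, so it goes first.
h is the only step now ready → h.
j is the only step now ready → j.
That leaves g as the only ready step → g.
That leaves b as the only ready step → b.
Next only f has its prerequisites met → f.
a needed f, now all done → a.
That leaves c as the only ready step → c.
d is the only step now ready → d.
e needed d, b, h, f and i, now all done → e.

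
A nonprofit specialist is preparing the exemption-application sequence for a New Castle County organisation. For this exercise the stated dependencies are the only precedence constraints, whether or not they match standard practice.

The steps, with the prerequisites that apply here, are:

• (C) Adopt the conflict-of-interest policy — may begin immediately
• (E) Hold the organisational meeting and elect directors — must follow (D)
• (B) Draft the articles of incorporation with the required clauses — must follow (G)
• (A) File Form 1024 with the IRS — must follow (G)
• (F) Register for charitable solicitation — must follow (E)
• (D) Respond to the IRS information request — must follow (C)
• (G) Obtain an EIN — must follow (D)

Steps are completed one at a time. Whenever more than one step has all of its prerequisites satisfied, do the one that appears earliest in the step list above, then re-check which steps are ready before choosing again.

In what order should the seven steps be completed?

(C) (D) (E) (F) (G) (B) (A)

(C) has no prerequisites → (C) first.
(D) needed (C), now all done → (D).
(E) and (G) are both available; (E) is listed earlier → (E).
Now (F) and (G) have their prerequisites met. (F) is listed earlier, so (F) next.
(G) needed (D), now all done → (G).
Now (B) and (A) have their prerequisites met. (B) is listed earlier, so (B) next.
(A) needed (G), now all done → (A).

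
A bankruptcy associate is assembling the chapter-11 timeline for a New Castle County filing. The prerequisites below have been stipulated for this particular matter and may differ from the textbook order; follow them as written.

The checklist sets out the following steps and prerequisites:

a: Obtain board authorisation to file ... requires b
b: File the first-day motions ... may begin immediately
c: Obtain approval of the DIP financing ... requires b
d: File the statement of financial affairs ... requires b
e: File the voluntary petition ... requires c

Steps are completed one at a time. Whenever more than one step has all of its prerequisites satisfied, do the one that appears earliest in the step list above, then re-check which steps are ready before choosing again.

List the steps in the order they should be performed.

b is the only step with nothing outstanding, so it goes first.
a, c and d are all available; a is listed earlier → a.
Now c and d have their prerequisites met. c is listed earlier, so c next.
e now also ready, so the ready set is {d, e}; d is listed earlier → d.
e needed c, now all done → e.

b, a, c, d, e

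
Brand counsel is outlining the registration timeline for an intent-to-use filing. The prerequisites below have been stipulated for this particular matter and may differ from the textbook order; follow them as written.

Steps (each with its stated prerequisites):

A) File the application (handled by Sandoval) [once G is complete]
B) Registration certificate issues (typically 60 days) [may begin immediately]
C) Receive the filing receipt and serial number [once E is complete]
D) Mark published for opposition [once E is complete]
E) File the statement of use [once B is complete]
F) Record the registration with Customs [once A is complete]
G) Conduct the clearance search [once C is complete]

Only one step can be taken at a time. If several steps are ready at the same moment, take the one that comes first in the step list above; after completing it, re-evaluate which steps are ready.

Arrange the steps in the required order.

B E C D G A F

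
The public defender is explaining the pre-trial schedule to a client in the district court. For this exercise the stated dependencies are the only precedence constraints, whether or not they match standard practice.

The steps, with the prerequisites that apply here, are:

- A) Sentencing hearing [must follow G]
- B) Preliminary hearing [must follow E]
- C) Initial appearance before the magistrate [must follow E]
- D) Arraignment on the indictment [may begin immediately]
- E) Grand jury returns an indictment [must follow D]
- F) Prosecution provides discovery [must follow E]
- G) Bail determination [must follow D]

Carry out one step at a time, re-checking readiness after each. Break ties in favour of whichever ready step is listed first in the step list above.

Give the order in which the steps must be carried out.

D is the only step with nothing outstanding, so it goes first.
Now E and G have their prerequisites met. E is listed earlier, so E next.
B, C, F and G are all available; B is listed earlier → B.
Now C, F and G have their prerequisites met. C is listed earlier, so C next.
Ready: F and G. F is listed earlier → F.
G needed D, now all done → G.
A needed G, now all done → A.

D, E, B, C, F, G, A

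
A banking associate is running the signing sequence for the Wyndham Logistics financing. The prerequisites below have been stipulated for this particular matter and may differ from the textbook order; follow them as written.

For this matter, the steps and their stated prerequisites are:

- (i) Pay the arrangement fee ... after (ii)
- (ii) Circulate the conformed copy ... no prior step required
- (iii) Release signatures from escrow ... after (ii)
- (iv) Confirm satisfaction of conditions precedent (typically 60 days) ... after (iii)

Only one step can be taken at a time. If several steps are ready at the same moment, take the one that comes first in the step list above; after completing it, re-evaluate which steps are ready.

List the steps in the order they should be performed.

(ii) (i) (iii) (iv)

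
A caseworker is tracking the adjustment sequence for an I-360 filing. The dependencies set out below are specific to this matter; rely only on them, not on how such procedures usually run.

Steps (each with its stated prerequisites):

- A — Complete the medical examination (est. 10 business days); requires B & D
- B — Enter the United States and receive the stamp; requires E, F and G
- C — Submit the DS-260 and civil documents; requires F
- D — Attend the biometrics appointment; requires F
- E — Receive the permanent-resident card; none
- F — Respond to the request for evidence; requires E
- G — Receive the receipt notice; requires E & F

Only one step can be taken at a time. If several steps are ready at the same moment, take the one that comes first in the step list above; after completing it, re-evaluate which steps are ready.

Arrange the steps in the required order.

E is the only step with nothing outstanding, so it goes first.
F needed E, now all done → F.
Ready: C, D and G. C is listed earlier → C.
D and G are both available; D is listed earlier → D.
Next only G has its prerequisites met → G.
B is the only step now ready → B.
A needed B and D, now all done → A.

E → F → C → D → G → B → A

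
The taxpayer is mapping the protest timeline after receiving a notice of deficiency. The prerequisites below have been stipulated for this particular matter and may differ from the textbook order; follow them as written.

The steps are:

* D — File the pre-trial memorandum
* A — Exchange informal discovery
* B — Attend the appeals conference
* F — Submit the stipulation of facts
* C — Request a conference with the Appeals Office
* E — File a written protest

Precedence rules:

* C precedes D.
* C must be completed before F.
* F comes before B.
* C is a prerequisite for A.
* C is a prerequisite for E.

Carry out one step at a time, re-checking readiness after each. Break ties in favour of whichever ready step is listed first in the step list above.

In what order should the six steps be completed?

Only C has no prerequisites, so it is first.
D, A, F and E are all available; D is listed earlier → D.
A, F and E are all available; A is listed earlier → A.
Now F and E have their prerequisites met. F is listed earlier, so F next.
Now B and E have their prerequisites met. B is listed earlier, so B next.
Next only E has its prerequisites met → E.

C, D, A, F, B, E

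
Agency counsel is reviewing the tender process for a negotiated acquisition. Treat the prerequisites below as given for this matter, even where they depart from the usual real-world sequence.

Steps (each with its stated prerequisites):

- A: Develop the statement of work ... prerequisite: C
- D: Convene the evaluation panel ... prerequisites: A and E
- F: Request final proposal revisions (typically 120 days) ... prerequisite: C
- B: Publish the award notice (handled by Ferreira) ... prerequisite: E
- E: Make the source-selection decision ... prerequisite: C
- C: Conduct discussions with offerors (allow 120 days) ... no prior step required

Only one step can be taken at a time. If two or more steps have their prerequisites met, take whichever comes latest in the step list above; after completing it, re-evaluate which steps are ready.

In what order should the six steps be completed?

C has no prerequisites → C first.
Ready: E, F and A. E is listed later → E.
Now B, F and A have their prerequisites met. B is listed later, so B next.
F and A are both available; F is listed later → F.
Next only A has its prerequisites met → A.
D is the only step now ready → D.

C E B F A D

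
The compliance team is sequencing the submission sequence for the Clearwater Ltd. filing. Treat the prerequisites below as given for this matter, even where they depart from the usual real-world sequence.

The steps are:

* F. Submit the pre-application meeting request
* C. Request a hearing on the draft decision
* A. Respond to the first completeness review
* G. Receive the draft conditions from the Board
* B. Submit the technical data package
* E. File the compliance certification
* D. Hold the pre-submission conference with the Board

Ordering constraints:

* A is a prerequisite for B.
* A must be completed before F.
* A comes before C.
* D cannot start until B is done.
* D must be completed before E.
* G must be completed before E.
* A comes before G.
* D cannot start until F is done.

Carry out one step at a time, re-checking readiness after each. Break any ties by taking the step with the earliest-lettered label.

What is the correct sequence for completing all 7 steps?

A → B → C → F → D → G → E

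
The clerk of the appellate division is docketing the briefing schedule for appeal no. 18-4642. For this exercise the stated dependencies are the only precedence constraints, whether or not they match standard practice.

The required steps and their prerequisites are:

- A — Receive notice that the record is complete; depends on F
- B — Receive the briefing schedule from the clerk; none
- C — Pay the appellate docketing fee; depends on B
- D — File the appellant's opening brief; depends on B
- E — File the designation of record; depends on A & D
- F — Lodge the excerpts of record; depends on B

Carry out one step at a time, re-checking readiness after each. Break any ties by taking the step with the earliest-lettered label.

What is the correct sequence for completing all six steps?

Only B has no prerequisites, so it is first.
C, D and F are all available; C has the earlier label → C.
Now D and F have their prerequisites met. D has the earlier label, so D next.
That leaves F as the only ready step → F.
A needed F, now all done → A.
Next only E has its prerequisites met → E.

B, C, D, F, A, E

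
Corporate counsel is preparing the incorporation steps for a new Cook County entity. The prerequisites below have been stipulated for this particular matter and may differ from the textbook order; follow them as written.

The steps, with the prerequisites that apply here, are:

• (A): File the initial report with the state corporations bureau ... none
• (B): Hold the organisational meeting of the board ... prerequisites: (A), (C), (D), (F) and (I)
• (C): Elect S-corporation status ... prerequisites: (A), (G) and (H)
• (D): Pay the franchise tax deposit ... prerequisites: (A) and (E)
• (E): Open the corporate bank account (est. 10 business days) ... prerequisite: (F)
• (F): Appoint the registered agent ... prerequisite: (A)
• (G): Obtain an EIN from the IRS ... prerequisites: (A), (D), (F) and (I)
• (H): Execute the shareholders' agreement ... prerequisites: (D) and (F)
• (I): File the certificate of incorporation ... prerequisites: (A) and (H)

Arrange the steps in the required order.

(A) (F) (E) (D) (H) (I) (G) (C) (B)

Only (A) has no prerequisites, so it is first.
(F) needed (A), now all done → (F).
(E) needed (F), now all done → (E).
That leaves (D) as the only ready step → (D).
Next only (H) has its prerequisites met → (H).
(I) needed (A) and (H), now all done → (I).
(G) needed (A), (D), (F) and (I), now all done → (G).
(C) needed (A), (G) and (H), now all done → (C).
(B) needed (A), (C), (D), (F) and (I), now all done → (B).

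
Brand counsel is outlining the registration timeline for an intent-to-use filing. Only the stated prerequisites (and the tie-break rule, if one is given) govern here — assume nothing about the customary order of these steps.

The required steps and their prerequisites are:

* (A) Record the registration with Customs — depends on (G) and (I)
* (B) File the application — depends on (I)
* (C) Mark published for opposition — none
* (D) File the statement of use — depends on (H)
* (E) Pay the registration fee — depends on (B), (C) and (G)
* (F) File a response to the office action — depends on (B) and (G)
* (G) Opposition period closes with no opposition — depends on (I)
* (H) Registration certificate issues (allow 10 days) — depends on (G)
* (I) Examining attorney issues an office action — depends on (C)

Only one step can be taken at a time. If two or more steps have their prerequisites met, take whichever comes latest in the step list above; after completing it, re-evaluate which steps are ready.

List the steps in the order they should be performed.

(C) has no prerequisites → (C) first.
(I) is the only step now ready → (I).
Now (G) and (B) have their prerequisites met. (G) is listed later, so (G) next.
Ready: (H), (B) and (A). (H) is listed later → (H).
Ready: (D), (B) and (A). (D) is listed later → (D).
Now (B) and (A) have their prerequisites met. (B) is listed later, so (B) next.
Ready: (F), (E) and (A). (F) is listed later → (F).
Ready: (E) and (A). (E) is listed later → (E).
(A) needed (I) and (G), now all done → (A).

(C), (I), (G), (H), (D), (B), (F), (E), (A)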